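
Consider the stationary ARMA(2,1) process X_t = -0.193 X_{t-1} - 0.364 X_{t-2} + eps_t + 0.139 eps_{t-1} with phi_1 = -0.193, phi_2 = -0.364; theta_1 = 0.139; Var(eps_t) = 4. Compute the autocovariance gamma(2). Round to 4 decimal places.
\gamma(2) = -1.6311

Multiply the model equation by X_{t-k} and take expectations. With theta_0 = psi_0 = 1 and psi_j the MA(infinity) weights, this gives
  gamma(k) - sum_i phi_i gamma(k-i) = c_k,
  c_k = sigma^2 * sum_{j=k..q} theta_j psi_{j-k}   (c_k = 0 for k > q),
using gamma(-m) = gamma(m).
psi-weights needed (psi_j = theta_j + sum_i phi_i psi_{j-i}):
  psi_1 = theta_1 + phi_1 = 0.139 + (-0.193) = -0.054
Right-hand sides:
  c_0 = sigma^2 (1 + theta_1 psi_1) = 4 * (1 + (0.139)(-0.054)) = 4 * 0.992494 = 3.969976
  c_1 = sigma^2 theta_1 = 4 * (0.139) = 0.556
  c_2 = 0
Equations for k = 0, 1, 2 (AR order 2, c_2 = 0):
  (E0) gamma(0) = phi_1 gamma(1) + phi_2 gamma(2) + c_0
  (E1) gamma(1) = phi_1 gamma(0) + phi_2 gamma(1) + c_1
  (E2) gamma(2) = phi_1 gamma(1) + phi_2 gamma(0)
From (E1): gamma(1) = A gamma(0) + B with
  A = phi_1 / (1 - phi_2) = -0.193 / 1.364 = -0.141496,   B = c_1 / (1 - phi_2) = 0.556 / 1.364 = 0.407625.
Insert (E2) into (E0): gamma(0) (1 - phi_2^2) = phi_1 (1 + phi_2) gamma(1) + c_0.
  phi_1 (1 + phi_2) = (-0.193)(0.636) = -0.122748,   1 - phi_2^2 = 0.867504.
Replace gamma(1) by A gamma(0) + B and collect gamma(0):
  gamma(0) [0.867504 - (-0.122748)(-0.141496)] = (-0.122748)(0.407625) + 3.969976
  gamma(0) * 0.850136 = 3.919941
  gamma(0) = 3.919941 / 0.850136 = 4.610959.
  gamma(1) = A gamma(0) + B = (-0.141496)(4.610959) + (0.407625) = -0.244806.
  gamma(2) = phi_1 gamma(1) + phi_2 gamma(0) = (-0.193)(-0.244806) + (-0.364)(4.610959) = -1.631142.
Therefore gamma(2) = -1.6311 (to 4 decimal places).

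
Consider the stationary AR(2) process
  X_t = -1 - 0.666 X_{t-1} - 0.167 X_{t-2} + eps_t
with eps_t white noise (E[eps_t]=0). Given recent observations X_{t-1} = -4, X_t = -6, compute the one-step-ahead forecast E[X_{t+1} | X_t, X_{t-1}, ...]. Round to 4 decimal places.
E[X_{t+1} \mid \mathcal F_t] = 3.6640

For an AR(p) model X_t = c + sum_i phi_i X_{t-i} + eps_t, the
one-step-ahead conditional mean is
  E[X_{t+1} | X_t, ...] = c + sum_i phi_i X_{t+1-i}.
Substitute known values:
  E[X_{t+1} | ...] = -1 + (-0.666) * (-6) + (-0.167) * (-4)
                   = 3.6640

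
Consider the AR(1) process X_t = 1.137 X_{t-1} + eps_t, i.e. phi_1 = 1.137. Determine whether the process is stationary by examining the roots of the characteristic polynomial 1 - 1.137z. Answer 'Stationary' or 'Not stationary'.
\text{Not stationary}

The AR(p) characteristic polynomial is P(z) = 1 - 1.137z.
Stationarity requires all roots to lie outside the unit circle, i.e. |z| > 1 for every root.
This is linear in z: 1 + (-1.137) z = 0  =>  z = -1/(-1.137) = 0.879507,  |z| = 0.879507.
Moduli of all roots: 0.8795.
All moduli strictly greater than 1? No.
Verdict: Not stationary.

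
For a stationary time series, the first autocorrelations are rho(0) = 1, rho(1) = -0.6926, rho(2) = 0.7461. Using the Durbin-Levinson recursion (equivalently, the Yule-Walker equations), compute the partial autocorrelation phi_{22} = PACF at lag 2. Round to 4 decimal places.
\phi_{22} = 0.5120

The PACF at lag k is phi_{kk}, the last component of the solution
to the Yule-Walker system G_k phi = r_k where
  (G_k)_{ij} = rho(|i - j|), (r_k)_i = rho(i), i,j = 1..k.
Equivalently, Durbin-Levinson gives phi_{kk} iteratively:
  phi_{11} = rho(1)
  phi_{kk} = [rho(k) - sum_{j=1..k-1} phi_{k-1,j} rho(k-j)]
            / [1 - sum_{j=1..k-1} phi_{k-1,j} rho(j)],
  phi_{k,j} = phi_{k-1,j} - phi_{kk} phi_{k-1,k-j},  j = 1..k-1.
Step k = 1:
  phi_11 = rho(1) = -0.6926.
Step k = 2:
  phi_22 = [rho(2) - phi_11 rho(1)] / [1 - phi_11 rho(1)] = [0.7461 - (-0.6926)(-0.6926)] / [1 - (-0.6926)(-0.6926)]
         = 0.26640524 / 0.52030524 = 0.512.
Therefore phi_{22} = 0.5120.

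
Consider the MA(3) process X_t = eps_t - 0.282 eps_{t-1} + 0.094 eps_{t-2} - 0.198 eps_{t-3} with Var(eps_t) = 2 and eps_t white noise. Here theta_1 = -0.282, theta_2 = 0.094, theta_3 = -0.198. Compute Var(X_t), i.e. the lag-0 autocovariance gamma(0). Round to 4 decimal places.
\gamma(0) = 2.2551

For an MA(q) process X_t = eps_t + sum_i theta_i eps_{t-i} with
Var(eps_t) = sigma^2, the variance is
  gamma(0) = sigma^2 * (1 + sum_i theta_i^2).
  sum_i theta_i^2 = (-0.282)^2 + (0.094)^2 + (-0.198)^2 = 0.079524 + 0.008836 + 0.039204 = 0.127564.
  gamma(0) = 2 * (1 + 0.127564) = 2 * 1.127564 = 2.255128, which rounds to 2.2551.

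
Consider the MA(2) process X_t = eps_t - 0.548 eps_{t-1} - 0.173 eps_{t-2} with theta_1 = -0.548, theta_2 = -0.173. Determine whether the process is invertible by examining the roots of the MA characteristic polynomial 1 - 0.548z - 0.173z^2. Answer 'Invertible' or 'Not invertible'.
\text{Invertible}

The MA(q) characteristic polynomial is P(z) = 1 - 0.548z - 0.173z^2.
Invertibility requires all roots to lie outside the unit circle, i.e. |z| > 1 for every root.
Set 1 + (-0.548) z + (-0.173) z^2 = 0, i.e. a z^2 + b z + c = 0 with a = -0.173, b = -0.548, c = 1.
Discriminant D = b^2 - 4ac = (-0.548)^2 - 4*(-0.173)*1 = 0.300304 - (-0.692) = 0.992304.
D >= 0, so the roots are real: z = (-b +/- sqrt(D)) / (2a) = (0.548 +/- 0.996145) / (-0.346).
  z_1 = (0.548 + 0.996145) / (-0.346) = -4.4628,   |z_1| = 4.4628.
  z_2 = (0.548 - 0.996145) / (-0.346) = 1.2952,   |z_2| = 1.2952.
Moduli of all roots: 4.4628, 1.2952.
All moduli strictly greater than 1? Yes.
Verdict: Invertible.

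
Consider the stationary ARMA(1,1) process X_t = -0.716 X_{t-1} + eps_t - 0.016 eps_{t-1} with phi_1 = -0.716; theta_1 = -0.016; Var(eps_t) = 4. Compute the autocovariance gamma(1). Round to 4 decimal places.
\gamma(1) = -6.0769

Multiply the model equation by X_{t-k} and take expectations. With theta_0 = psi_0 = 1 and psi_j the MA(infinity) weights, this gives
  gamma(k) - sum_i phi_i gamma(k-i) = c_k,
  c_k = sigma^2 * sum_{j=k..q} theta_j psi_{j-k}   (c_k = 0 for k > q),
using gamma(-m) = gamma(m).
psi-weights needed (psi_j = theta_j + sum_i phi_i psi_{j-i}):
  psi_1 = theta_1 + phi_1 = -0.016 + (-0.716) = -0.732
Right-hand sides:
  c_0 = sigma^2 (1 + theta_1 psi_1) = 4 * (1 + (-0.016)(-0.732)) = 4 * 1.011712 = 4.046848
  c_1 = sigma^2 theta_1 = 4 * (-0.016) = -0.064
  c_2 = 0
Equations for k = 0 and k = 1 (AR order 1):
  gamma(0) = phi_1 gamma(1) + c_0
  gamma(1) = phi_1 gamma(0) + c_1
Substituting the second into the first: gamma(0) (1 - phi_1^2) = c_0 + phi_1 c_1, so
  gamma(0) = (c_0 + phi_1 c_1) / (1 - phi_1^2) = (4.046848 + (-0.716)(-0.064)) / (1 - (-0.716)^2) = 4.092672 / 0.487344 = 8.397912.
  gamma(1) = phi_1 gamma(0) + c_1 = (-0.716)(8.397912) + (-0.064) = -6.076905.
Therefore gamma(1) = -6.0769 (to 4 decimal places).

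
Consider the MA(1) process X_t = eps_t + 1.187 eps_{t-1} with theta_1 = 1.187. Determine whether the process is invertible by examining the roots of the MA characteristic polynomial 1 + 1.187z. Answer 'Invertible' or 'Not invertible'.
\text{Not invertible}

The MA(q) characteristic polynomial is P(z) = 1 + 1.187z.
Invertibility requires all roots to lie outside the unit circle, i.e. |z| > 1 for every root.
This is linear in z: 1 + (1.187) z = 0  =>  z = -1/(1.187) = -0.84246,  |z| = 0.84246.
Moduli of all roots: 0.8425.
All moduli strictly greater than 1? No.
Verdict: Not invertible.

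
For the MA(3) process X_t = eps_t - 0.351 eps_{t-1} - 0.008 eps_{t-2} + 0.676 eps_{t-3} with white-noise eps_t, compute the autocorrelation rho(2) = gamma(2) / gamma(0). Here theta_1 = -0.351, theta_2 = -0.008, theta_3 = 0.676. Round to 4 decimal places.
\rho(2) = -0.1552

For an MA(q) process with theta_0 = 1, the autocovariance is
  gamma(k) = sigma^2 * sum_{i=0..q-k} theta_i * theta_{i+k},
and rho(k) = gamma(k) / gamma(0). Sigma^2 cancels.
  numerator   = (1)*(-0.008) + (-0.351)*(0.676) = -0.245276.
  denominator = (1)^2 + (-0.351)^2 + (-0.008)^2 + (0.676)^2 = 1.580241.
  rho(2) = -0.245276 / 1.580241 = -0.1552.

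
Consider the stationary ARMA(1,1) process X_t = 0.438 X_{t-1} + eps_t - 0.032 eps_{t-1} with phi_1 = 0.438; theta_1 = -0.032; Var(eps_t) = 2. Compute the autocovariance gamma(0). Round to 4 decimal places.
\gamma(0) = 2.4079

Multiply the model equation by X_{t-k} and take expectations. With theta_0 = psi_0 = 1 and psi_j the MA(infinity) weights, this gives
  gamma(k) - sum_i phi_i gamma(k-i) = c_k,
  c_k = sigma^2 * sum_{j=k..q} theta_j psi_{j-k}   (c_k = 0 for k > q),
using gamma(-m) = gamma(m).
psi-weights needed (psi_j = theta_j + sum_i phi_i psi_{j-i}):
  psi_1 = theta_1 + phi_1 = -0.032 + (0.438) = 0.406
Right-hand sides:
  c_0 = sigma^2 (1 + theta_1 psi_1) = 2 * (1 + (-0.032)(0.406)) = 2 * 0.987008 = 1.974016
  c_1 = sigma^2 theta_1 = 2 * (-0.032) = -0.064
  c_2 = 0
Equations for k = 0 and k = 1 (AR order 1):
  gamma(0) = phi_1 gamma(1) + c_0
  gamma(1) = phi_1 gamma(0) + c_1
Substituting the second into the first: gamma(0) (1 - phi_1^2) = c_0 + phi_1 c_1, so
  gamma(0) = (c_0 + phi_1 c_1) / (1 - phi_1^2) = (1.974016 + (0.438)(-0.064)) / (1 - (0.438)^2) = 1.945984 / 0.808156 = 2.407931.
Therefore gamma(0) = 2.4079 (to 4 decimal places).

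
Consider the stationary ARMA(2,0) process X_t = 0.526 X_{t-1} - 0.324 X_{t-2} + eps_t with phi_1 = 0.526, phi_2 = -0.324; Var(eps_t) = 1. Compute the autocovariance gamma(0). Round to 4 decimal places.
\gamma(0) = 1.3267

Multiply the model equation by X_{t-k} and take expectations. With theta_0 = psi_0 = 1 and psi_j the MA(infinity) weights, this gives
  gamma(k) - sum_i phi_i gamma(k-i) = c_k,
  c_k = sigma^2 * sum_{j=k..q} theta_j psi_{j-k}   (c_k = 0 for k > q),
using gamma(-m) = gamma(m).
Pure AR (q = 0): c_0 = sigma^2 = 1, c_k = 0 for k >= 1.
Equations for k = 0, 1, 2 (AR order 2, c_2 = 0):
  (E0) gamma(0) = phi_1 gamma(1) + phi_2 gamma(2) + c_0
  (E1) gamma(1) = phi_1 gamma(0) + phi_2 gamma(1) + c_1
  (E2) gamma(2) = phi_1 gamma(1) + phi_2 gamma(0)
From (E1): gamma(1) = A gamma(0) + B with
  A = phi_1 / (1 - phi_2) = 0.526 / 1.324 = 0.397281,   B = c_1 / (1 - phi_2) = 0 / 1.324 = 0.
Insert (E2) into (E0): gamma(0) (1 - phi_2^2) = phi_1 (1 + phi_2) gamma(1) + c_0.
  phi_1 (1 + phi_2) = (0.526)(0.676) = 0.355576,   1 - phi_2^2 = 0.895024.
Replace gamma(1) by A gamma(0) + B and collect gamma(0):
  gamma(0) [0.895024 - (0.355576)(0.397281)] = c_0 = 1
  gamma(0) * 0.75376 = 1
  gamma(0) = 1 / 0.75376 = 1.326681.
Therefore gamma(0) = 1.3267 (to 4 decimal places).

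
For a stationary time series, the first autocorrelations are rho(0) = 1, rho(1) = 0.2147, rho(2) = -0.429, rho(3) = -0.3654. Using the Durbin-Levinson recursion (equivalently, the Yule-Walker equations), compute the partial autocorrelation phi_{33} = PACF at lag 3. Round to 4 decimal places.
\phi_{33} = -0.1680

The PACF at lag k is phi_{kk}, the last component of the solution
to the Yule-Walker system G_k phi = r_k where
  (G_k)_{ij} = rho(|i - j|), (r_k)_i = rho(i), i,j = 1..k.
Equivalently, Durbin-Levinson gives phi_{kk} iteratively:
  phi_{11} = rho(1)
  phi_{kk} = [rho(k) - sum_{j=1..k-1} phi_{k-1,j} rho(k-j)]
            / [1 - sum_{j=1..k-1} phi_{k-1,j} rho(j)],
  phi_{k,j} = phi_{k-1,j} - phi_{kk} phi_{k-1,k-j},  j = 1..k-1.
Step k = 1:
  phi_11 = rho(1) = 0.2147.
Step k = 2:
  phi_22 = [rho(2) - phi_11 rho(1)] / [1 - phi_11 rho(1)] = [-0.429 - (0.2147)(0.2147)] / [1 - (0.2147)(0.2147)]
         = -0.47509609 / 0.95390391 = -0.498054.
  Update: phi_21 = phi_11 - phi_22 phi_11 = 0.2147 - (-0.498054)(0.2147) = 0.321632.
Step k = 3:
  phi_33 = [rho(3) - phi_21 rho(2) - phi_22 rho(1)] / [1 - phi_21 rho(1) - phi_22 rho(2)]
    numerator   = -0.3654 - (0.321632)(-0.429) - (-0.498054)(0.2147) = -0.12048746
    denominator = 1 - (0.321632)(0.2147) - (-0.498054)(-0.429) = 0.71728019
  phi_33 = -0.12048746 / 0.71728019 = -0.168.
Therefore phi_{33} = -0.1680.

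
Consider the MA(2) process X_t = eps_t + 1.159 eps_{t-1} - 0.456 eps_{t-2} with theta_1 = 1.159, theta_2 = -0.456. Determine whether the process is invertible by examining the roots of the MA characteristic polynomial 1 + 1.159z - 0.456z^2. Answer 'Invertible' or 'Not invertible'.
\text{Not invertible}

The MA(q) characteristic polynomial is P(z) = 1 + 1.159z - 0.456z^2.
Invertibility requires all roots to lie outside the unit circle, i.e. |z| > 1 for every root.
Set 1 + (1.159) z + (-0.456) z^2 = 0, i.e. a z^2 + b z + c = 0 with a = -0.456, b = 1.159, c = 1.
Discriminant D = b^2 - 4ac = (1.159)^2 - 4*(-0.456)*1 = 1.343281 - (-1.824) = 3.167281.
D >= 0, so the roots are real: z = (-b +/- sqrt(D)) / (2a) = (-1.159 +/- 1.779686) / (-0.912).
  z_1 = (-1.159 + 1.779686) / (-0.912) = -0.6806,   |z_1| = 0.6806.
  z_2 = (-1.159 - 1.779686) / (-0.912) = 3.2222,   |z_2| = 3.2222.
Moduli of all roots: 0.6806, 3.2222.
All moduli strictly greater than 1? No.
Verdict: Not invertible.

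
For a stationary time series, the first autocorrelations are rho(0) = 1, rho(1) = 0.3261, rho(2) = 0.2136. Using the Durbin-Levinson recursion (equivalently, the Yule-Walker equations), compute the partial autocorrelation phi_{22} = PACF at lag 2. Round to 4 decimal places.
\phi_{22} = 0.1200

The PACF at lag k is phi_{kk}, the last component of the solution
to the Yule-Walker system G_k phi = r_k where
  (G_k)_{ij} = rho(|i - j|), (r_k)_i = rho(i), i,j = 1..k.
Equivalently, Durbin-Levinson gives phi_{kk} iteratively:
  phi_{11} = rho(1)
  phi_{kk} = [rho(k) - sum_{j=1..k-1} phi_{k-1,j} rho(k-j)]
            / [1 - sum_{j=1..k-1} phi_{k-1,j} rho(j)],
  phi_{k,j} = phi_{k-1,j} - phi_{kk} phi_{k-1,k-j},  j = 1..k-1.
Step k = 1:
  phi_11 = rho(1) = 0.3261.
Step k = 2:
  phi_22 = [rho(2) - phi_11 rho(1)] / [1 - phi_11 rho(1)] = [0.2136 - (0.3261)(0.3261)] / [1 - (0.3261)(0.3261)]
         = 0.10725879 / 0.89365879 = 0.12.
Therefore phi_{22} = 0.1200.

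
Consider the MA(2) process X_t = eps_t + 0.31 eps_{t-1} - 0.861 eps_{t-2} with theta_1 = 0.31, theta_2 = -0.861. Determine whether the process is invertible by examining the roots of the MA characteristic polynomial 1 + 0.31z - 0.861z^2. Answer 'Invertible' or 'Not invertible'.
\text{Not invertible}

The MA(q) characteristic polynomial is P(z) = 1 + 0.31z - 0.861z^2.
Invertibility requires all roots to lie outside the unit circle, i.e. |z| > 1 for every root.
Set 1 + (0.31) z + (-0.861) z^2 = 0, i.e. a z^2 + b z + c = 0 with a = -0.861, b = 0.31, c = 1.
Discriminant D = b^2 - 4ac = (0.31)^2 - 4*(-0.861)*1 = 0.0961 - (-3.444) = 3.5401.
D >= 0, so the roots are real: z = (-b +/- sqrt(D)) / (2a) = (-0.31 +/- 1.881515) / (-1.722).
  z_1 = (-0.31 + 1.881515) / (-1.722) = -0.9126,   |z_1| = 0.9126.
  z_2 = (-0.31 - 1.881515) / (-1.722) = 1.2727,   |z_2| = 1.2727.
Moduli of all roots: 0.9126, 1.2727.
All moduli strictly greater than 1? No.
Verdict: Not invertible.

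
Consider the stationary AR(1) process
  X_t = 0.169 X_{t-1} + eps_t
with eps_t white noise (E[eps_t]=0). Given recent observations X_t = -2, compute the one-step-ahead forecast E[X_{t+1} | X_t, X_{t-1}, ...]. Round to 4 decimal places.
E[X_{t+1} \mid \mathcal F_t] = -0.3380

For an AR(p) model X_t = c + sum_i phi_i X_{t-i} + eps_t, the
one-step-ahead conditional mean is
  E[X_{t+1} | X_t, ...] = c + sum_i phi_i X_{t+1-i}.
Substitute known values:
  E[X_{t+1} | ...] = (0.169) * (-2)
                   = -0.3380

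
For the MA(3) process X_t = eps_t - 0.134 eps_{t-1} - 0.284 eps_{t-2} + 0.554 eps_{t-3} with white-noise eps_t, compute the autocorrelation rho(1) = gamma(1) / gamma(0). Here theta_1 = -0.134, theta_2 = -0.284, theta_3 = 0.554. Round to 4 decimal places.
\rho(1) = -0.1802

For an MA(q) process with theta_0 = 1, the autocovariance is
  gamma(k) = sigma^2 * sum_{i=0..q-k} theta_i * theta_{i+k},
and rho(k) = gamma(k) / gamma(0). Sigma^2 cancels.
  numerator   = (1)*(-0.134) + (-0.134)*(-0.284) + (-0.284)*(0.554) = -0.25328.
  denominator = (1)^2 + (-0.134)^2 + (-0.284)^2 + (0.554)^2 = 1.405528.
  rho(1) = -0.25328 / 1.405528 = -0.1802.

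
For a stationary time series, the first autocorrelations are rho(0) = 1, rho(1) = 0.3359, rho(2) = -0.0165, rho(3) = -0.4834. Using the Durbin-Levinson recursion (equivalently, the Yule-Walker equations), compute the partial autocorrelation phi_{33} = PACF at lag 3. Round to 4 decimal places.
\phi_{33} = -0.4930

The PACF at lag k is phi_{kk}, the last component of the solution
to the Yule-Walker system G_k phi = r_k where
  (G_k)_{ij} = rho(|i - j|), (r_k)_i = rho(i), i,j = 1..k.
Equivalently, Durbin-Levinson gives phi_{kk} iteratively:
  phi_{11} = rho(1)
  phi_{kk} = [rho(k) - sum_{j=1..k-1} phi_{k-1,j} rho(k-j)]
            / [1 - sum_{j=1..k-1} phi_{k-1,j} rho(j)],
  phi_{k,j} = phi_{k-1,j} - phi_{kk} phi_{k-1,k-j},  j = 1..k-1.
Step k = 1:
  phi_11 = rho(1) = 0.3359.
Step k = 2:
  phi_22 = [rho(2) - phi_11 rho(1)] / [1 - phi_11 rho(1)] = [-0.0165 - (0.3359)(0.3359)] / [1 - (0.3359)(0.3359)]
         = -0.12932881 / 0.88717119 = -0.145777.
  Update: phi_21 = phi_11 - phi_22 phi_11 = 0.3359 - (-0.145777)(0.3359) = 0.384866.
Step k = 3:
  phi_33 = [rho(3) - phi_21 rho(2) - phi_22 rho(1)] / [1 - phi_21 rho(1) - phi_22 rho(2)]
    numerator   = -0.4834 - (0.384866)(-0.0165) - (-0.145777)(0.3359) = -0.42808334
    denominator = 1 - (0.384866)(0.3359) - (-0.145777)(-0.0165) = 0.86831807
  phi_33 = -0.42808334 / 0.86831807 = -0.493.
Therefore phi_{33} = -0.4930.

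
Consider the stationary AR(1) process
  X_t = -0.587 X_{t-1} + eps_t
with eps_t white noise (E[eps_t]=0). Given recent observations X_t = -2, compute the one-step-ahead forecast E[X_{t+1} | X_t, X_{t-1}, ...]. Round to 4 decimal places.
E[X_{t+1} \mid \mathcal F_t] = 1.1740

For an AR(p) model X_t = c + sum_i phi_i X_{t-i} + eps_t, the
one-step-ahead conditional mean is
  E[X_{t+1} | X_t, ...] = c + sum_i phi_i X_{t+1-i}.
Substitute known values:
  E[X_{t+1} | ...] = (-0.587) * (-2)
                   = 1.1740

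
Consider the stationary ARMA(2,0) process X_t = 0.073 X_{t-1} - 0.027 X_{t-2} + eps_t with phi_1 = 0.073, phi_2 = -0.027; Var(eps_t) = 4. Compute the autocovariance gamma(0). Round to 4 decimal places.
\gamma(0) = 4.0232

Multiply the model equation by X_{t-k} and take expectations. With theta_0 = psi_0 = 1 and psi_j the MA(infinity) weights, this gives
  gamma(k) - sum_i phi_i gamma(k-i) = c_k,
  c_k = sigma^2 * sum_{j=k..q} theta_j psi_{j-k}   (c_k = 0 for k > q),
using gamma(-m) = gamma(m).
Pure AR (q = 0): c_0 = sigma^2 = 4, c_k = 0 for k >= 1.
Equations for k = 0, 1, 2 (AR order 2, c_2 = 0):
  (E0) gamma(0) = phi_1 gamma(1) + phi_2 gamma(2) + c_0
  (E1) gamma(1) = phi_1 gamma(0) + phi_2 gamma(1) + c_1
  (E2) gamma(2) = phi_1 gamma(1) + phi_2 gamma(0)
From (E1): gamma(1) = A gamma(0) + B with
  A = phi_1 / (1 - phi_2) = 0.073 / 1.027 = 0.071081,   B = c_1 / (1 - phi_2) = 0 / 1.027 = 0.
Insert (E2) into (E0): gamma(0) (1 - phi_2^2) = phi_1 (1 + phi_2) gamma(1) + c_0.
  phi_1 (1 + phi_2) = (0.073)(0.973) = 0.071029,   1 - phi_2^2 = 0.999271.
Replace gamma(1) by A gamma(0) + B and collect gamma(0):
  gamma(0) [0.999271 - (0.071029)(0.071081)] = c_0 = 4
  gamma(0) * 0.994222 = 4
  gamma(0) = 4 / 0.994222 = 4.023246.
Therefore gamma(0) = 4.0232 (to 4 decimal places).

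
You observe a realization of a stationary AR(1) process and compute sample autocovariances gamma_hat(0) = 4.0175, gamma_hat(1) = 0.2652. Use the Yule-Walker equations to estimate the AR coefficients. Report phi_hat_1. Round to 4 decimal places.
\hat\phi_{1} = 0.0660

The Yule-Walker equations for an AR(p) process read, in matrix form,
  Gamma_p phi = r_p,   with   (Gamma_p)_{ij} = gamma(|i - j|),
                       (r_p)_i = gamma(i),   i,j = 1..p.
Substitute the sample gammas (Toeplitz matrix and right-hand side of size 1):
  Gamma_p = [[4.0175]]
  r_p     = [0.2652]
With p = 1 this is the single equation gamma(0) phi_1 = gamma(1):
  phi_hat_1 = gamma(1) / gamma(0) = 0.2652 / 4.0175 = 0.0660.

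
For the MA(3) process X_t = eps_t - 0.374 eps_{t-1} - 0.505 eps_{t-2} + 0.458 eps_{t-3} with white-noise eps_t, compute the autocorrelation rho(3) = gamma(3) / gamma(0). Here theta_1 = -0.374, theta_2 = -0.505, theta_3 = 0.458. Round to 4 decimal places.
\rho(3) = 0.2854

For an MA(q) process with theta_0 = 1, the autocovariance is
  gamma(k) = sigma^2 * sum_{i=0..q-k} theta_i * theta_{i+k},
and rho(k) = gamma(k) / gamma(0). Sigma^2 cancels.
  numerator   = (1)*(0.458) = 0.458.
  denominator = (1)^2 + (-0.374)^2 + (-0.505)^2 + (0.458)^2 = 1.604665.
  rho(3) = 0.458 / 1.604665 = 0.2854.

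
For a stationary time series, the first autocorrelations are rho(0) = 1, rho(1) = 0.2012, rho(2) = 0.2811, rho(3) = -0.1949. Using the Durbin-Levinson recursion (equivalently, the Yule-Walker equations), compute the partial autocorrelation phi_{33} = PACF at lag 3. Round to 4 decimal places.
\phi_{33} = -0.3200

The PACF at lag k is phi_{kk}, the last component of the solution
to the Yule-Walker system G_k phi = r_k where
  (G_k)_{ij} = rho(|i - j|), (r_k)_i = rho(i), i,j = 1..k.
Equivalently, Durbin-Levinson gives phi_{kk} iteratively:
  phi_{11} = rho(1)
  phi_{kk} = [rho(k) - sum_{j=1..k-1} phi_{k-1,j} rho(k-j)]
            / [1 - sum_{j=1..k-1} phi_{k-1,j} rho(j)],
  phi_{k,j} = phi_{k-1,j} - phi_{kk} phi_{k-1,k-j},  j = 1..k-1.
Step k = 1:
  phi_11 = rho(1) = 0.2012.
Step k = 2:
  phi_22 = [rho(2) - phi_11 rho(1)] / [1 - phi_11 rho(1)] = [0.2811 - (0.2012)(0.2012)] / [1 - (0.2012)(0.2012)]
         = 0.24061856 / 0.95951856 = 0.25077.
  Update: phi_21 = phi_11 - phi_22 phi_11 = 0.2012 - (0.25077)(0.2012) = 0.150745.
Step k = 3:
  phi_33 = [rho(3) - phi_21 rho(2) - phi_22 rho(1)] / [1 - phi_21 rho(1) - phi_22 rho(2)]
    numerator   = -0.1949 - (0.150745)(0.2811) - (0.25077)(0.2012) = -0.28772938
    denominator = 1 - (0.150745)(0.2012) - (0.25077)(0.2811) = 0.89917862
  phi_33 = -0.28772938 / 0.89917862 = -0.32.
Therefore phi_{33} = -0.3200.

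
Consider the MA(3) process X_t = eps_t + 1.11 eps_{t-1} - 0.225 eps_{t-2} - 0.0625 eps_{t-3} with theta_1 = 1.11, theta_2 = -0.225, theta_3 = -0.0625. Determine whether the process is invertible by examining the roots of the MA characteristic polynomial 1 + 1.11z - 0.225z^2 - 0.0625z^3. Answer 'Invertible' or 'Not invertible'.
\text{Not invertible}

The MA(q) characteristic polynomial is P(z) = 1 + 1.11z - 0.225z^2 - 0.0625z^3.
Invertibility requires all roots to lie outside the unit circle, i.e. |z| > 1 for every root.
Degree 3: look for a simple real root z0 first, then factor out (1 - z/z0) and solve the remaining quadratic.
Testing z0 = -0.8: P(-0.8) = 1 + (1.11)(-0.8) + (-0.225)(-0.8)^2 + (-0.0625)(-0.8)^3
  = 1 + (-0.888) + (-0.144) + (0.032) = 0.  So z_0 = -0.8 is a root, |z_0| = 0.8.
Divide out the factor (1 + 1.25 z) = (1 - z/z0) (since 1/z0 = -1.25):
  P(z) = (1 + 1.25 z)(1 + (-0.14) z + (-0.05) z^2)
  [check: z-coef -0.14 - (-1.25) = 1.11; z^2-coef -0.05 - (-1.25)(-0.14) = -0.225; z^3-coef -(-1.25)(-0.05) = -0.0625.]
Remaining roots from the quadratic factor 1 + (-0.14) z + (-0.05) z^2:
  Set 1 + (-0.14) z + (-0.05) z^2 = 0, i.e. a z^2 + b z + c = 0 with a = -0.05, b = -0.14, c = 1.
  Discriminant D = b^2 - 4ac = (-0.14)^2 - 4*(-0.05)*1 = 0.0196 - (-0.2) = 0.2196.
  D >= 0, so the roots are real: z = (-b +/- sqrt(D)) / (2a) = (0.14 +/- 0.468615) / (-0.1).
    z_1 = (0.14 + 0.468615) / (-0.1) = -6.0861,   |z_1| = 6.0861.
    z_2 = (0.14 - 0.468615) / (-0.1) = 3.2861,   |z_2| = 3.2861.
Moduli of all roots: 0.8000, 6.0861, 3.2861.
All moduli strictly greater than 1? No.
Verdict: Not invertible.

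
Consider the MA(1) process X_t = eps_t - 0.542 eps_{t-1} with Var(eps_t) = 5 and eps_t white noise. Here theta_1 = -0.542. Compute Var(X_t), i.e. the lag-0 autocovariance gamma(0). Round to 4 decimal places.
\gamma(0) = 6.4688

For an MA(q) process X_t = eps_t + sum_i theta_i eps_{t-i} with
Var(eps_t) = sigma^2, the variance is
  gamma(0) = sigma^2 * (1 + sum_i theta_i^2).
  sum_i theta_i^2 = (-0.542)^2 = 0.293764.
  gamma(0) = 5 * (1 + 0.293764) = 5 * 1.293764 = 6.46882, which rounds to 6.4688.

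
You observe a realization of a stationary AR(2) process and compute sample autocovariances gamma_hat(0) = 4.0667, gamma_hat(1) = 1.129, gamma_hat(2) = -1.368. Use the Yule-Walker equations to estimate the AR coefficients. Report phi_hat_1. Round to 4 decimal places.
\hat\phi_{1} = 0.4020

The Yule-Walker equations for an AR(p) process read, in matrix form,
  Gamma_p phi = r_p,   with   (Gamma_p)_{ij} = gamma(|i - j|),
                       (r_p)_i = gamma(i),   i,j = 1..p.
Substitute the sample gammas (Toeplitz matrix and right-hand side of size 2):
  Gamma_p = [[4.0667, 1.129], [1.129, 4.0667]]
  r_p     = [1.129, -1.368]
Written out:
  4.0667 phi_1 + 1.129 phi_2 = 1.129
  1.129 phi_1 + 4.0667 phi_2 = -1.368
Solve by Cramer's rule:
  det = gamma(0)^2 - gamma(1)^2 = (4.0667)^2 - (1.129)^2 = 16.53804889 - 1.274641 = 15.26340789
  phi_hat_1 = [gamma(1) gamma(0) - gamma(1) gamma(2)] / det = [(1.129)(4.0667) - (1.129)(-1.368)] / 15.26340789 = 6.1357763 / 15.26340789 = 0.402
  phi_hat_2 = [gamma(0) gamma(2) - gamma(1)^2] / det = [(4.0667)(-1.368) - (1.129)^2] / 15.26340789 = -6.8378866 / 15.26340789 = -0.448
So phi_hat = [0.4020, -0.4480].
Therefore phi_hat_1 = 0.4020.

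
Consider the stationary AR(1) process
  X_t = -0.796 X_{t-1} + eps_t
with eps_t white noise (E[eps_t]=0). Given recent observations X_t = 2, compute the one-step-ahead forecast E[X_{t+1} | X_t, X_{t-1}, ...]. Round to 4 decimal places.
E[X_{t+1} \mid \mathcal F_t] = -1.5920

For an AR(p) model X_t = c + sum_i phi_i X_{t-i} + eps_t, the
one-step-ahead conditional mean is
  E[X_{t+1} | X_t, ...] = c + sum_i phi_i X_{t+1-i}.
Substitute known values:
  E[X_{t+1} | ...] = (-0.796) * (2)
                   = -1.5920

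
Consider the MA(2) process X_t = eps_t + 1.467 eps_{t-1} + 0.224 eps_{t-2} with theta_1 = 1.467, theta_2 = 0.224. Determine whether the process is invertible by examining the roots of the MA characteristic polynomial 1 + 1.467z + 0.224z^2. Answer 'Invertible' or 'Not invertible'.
\text{Not invertible}

The MA(q) characteristic polynomial is P(z) = 1 + 1.467z + 0.224z^2.
Invertibility requires all roots to lie outside the unit circle, i.e. |z| > 1 for every root.
Set 1 + (1.467) z + (0.224) z^2 = 0, i.e. a z^2 + b z + c = 0 with a = 0.224, b = 1.467, c = 1.
Discriminant D = b^2 - 4ac = (1.467)^2 - 4*(0.224)*1 = 2.152089 - (0.896) = 1.256089.
D >= 0, so the roots are real: z = (-b +/- sqrt(D)) / (2a) = (-1.467 +/- 1.120754) / (0.448).
  z_1 = (-1.467 + 1.120754) / (0.448) = -0.7729,   |z_1| = 0.7729.
  z_2 = (-1.467 - 1.120754) / (0.448) = -5.7762,   |z_2| = 5.7762.
Moduli of all roots: 0.7729, 5.7762.
All moduli strictly greater than 1? No.
Verdict: Not invertible.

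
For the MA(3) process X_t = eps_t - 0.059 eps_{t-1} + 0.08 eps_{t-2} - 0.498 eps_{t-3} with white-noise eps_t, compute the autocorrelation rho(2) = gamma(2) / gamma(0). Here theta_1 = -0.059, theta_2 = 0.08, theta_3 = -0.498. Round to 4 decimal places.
\rho(2) = 0.0870

For an MA(q) process with theta_0 = 1, the autocovariance is
  gamma(k) = sigma^2 * sum_{i=0..q-k} theta_i * theta_{i+k},
and rho(k) = gamma(k) / gamma(0). Sigma^2 cancels.
  numerator   = (1)*(0.08) + (-0.059)*(-0.498) = 0.109382.
  denominator = (1)^2 + (-0.059)^2 + (0.08)^2 + (-0.498)^2 = 1.257885.
  rho(2) = 0.109382 / 1.257885 = 0.0870.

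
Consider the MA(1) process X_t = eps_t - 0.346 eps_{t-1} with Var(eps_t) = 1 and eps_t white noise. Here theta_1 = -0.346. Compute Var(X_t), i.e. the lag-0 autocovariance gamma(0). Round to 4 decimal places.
\gamma(0) = 1.1197

For an MA(q) process X_t = eps_t + sum_i theta_i eps_{t-i} with
Var(eps_t) = sigma^2, the variance is
  gamma(0) = sigma^2 * (1 + sum_i theta_i^2).
  sum_i theta_i^2 = (-0.346)^2 = 0.119716.
  gamma(0) = 1 * (1 + 0.119716) = 1 * 1.119716 = 1.119716, which rounds to 1.1197.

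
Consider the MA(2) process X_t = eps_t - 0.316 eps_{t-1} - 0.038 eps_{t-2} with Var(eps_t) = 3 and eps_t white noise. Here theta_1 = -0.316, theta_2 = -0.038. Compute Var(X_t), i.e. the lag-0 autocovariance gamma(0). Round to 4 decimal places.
\gamma(0) = 3.3039

For an MA(q) process X_t = eps_t + sum_i theta_i eps_{t-i} with
Var(eps_t) = sigma^2, the variance is
  gamma(0) = sigma^2 * (1 + sum_i theta_i^2).
  sum_i theta_i^2 = (-0.316)^2 + (-0.038)^2 = 0.099856 + 0.001444 = 0.1013.
  gamma(0) = 3 * (1 + 0.1013) = 3 * 1.1013 = 3.3039.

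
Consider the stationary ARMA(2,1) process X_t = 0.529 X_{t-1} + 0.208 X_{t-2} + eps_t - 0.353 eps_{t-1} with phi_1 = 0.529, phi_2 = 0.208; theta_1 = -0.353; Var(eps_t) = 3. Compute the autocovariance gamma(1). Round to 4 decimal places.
\gamma(1) = 1.1323

Multiply the model equation by X_{t-k} and take expectations. With theta_0 = psi_0 = 1 and psi_j the MA(infinity) weights, this gives
  gamma(k) - sum_i phi_i gamma(k-i) = c_k,
  c_k = sigma^2 * sum_{j=k..q} theta_j psi_{j-k}   (c_k = 0 for k > q),
using gamma(-m) = gamma(m).
psi-weights needed (psi_j = theta_j + sum_i phi_i psi_{j-i}):
  psi_1 = theta_1 + phi_1 = -0.353 + (0.529) = 0.176
Right-hand sides:
  c_0 = sigma^2 (1 + theta_1 psi_1) = 3 * (1 + (-0.353)(0.176)) = 3 * 0.937872 = 2.813616
  c_1 = sigma^2 theta_1 = 3 * (-0.353) = -1.059
  c_2 = 0
Equations for k = 0, 1, 2 (AR order 2, c_2 = 0):
  (E0) gamma(0) = phi_1 gamma(1) + phi_2 gamma(2) + c_0
  (E1) gamma(1) = phi_1 gamma(0) + phi_2 gamma(1) + c_1
  (E2) gamma(2) = phi_1 gamma(1) + phi_2 gamma(0)
From (E1): gamma(1) = A gamma(0) + B with
  A = phi_1 / (1 - phi_2) = 0.529 / 0.792 = 0.667929,   B = c_1 / (1 - phi_2) = -1.059 / 0.792 = -1.337121.
Insert (E2) into (E0): gamma(0) (1 - phi_2^2) = phi_1 (1 + phi_2) gamma(1) + c_0.
  phi_1 (1 + phi_2) = (0.529)(1.208) = 0.639032,   1 - phi_2^2 = 0.956736.
Replace gamma(1) by A gamma(0) + B and collect gamma(0):
  gamma(0) [0.956736 - (0.639032)(0.667929)] = (0.639032)(-1.337121) + 2.813616
  gamma(0) * 0.529908 = 1.959153
  gamma(0) = 1.959153 / 0.529908 = 3.697158.
  gamma(1) = A gamma(0) + B = (0.667929)(3.697158) + (-1.337121) = 1.132319.
Therefore gamma(1) = 1.1323 (to 4 decimal places).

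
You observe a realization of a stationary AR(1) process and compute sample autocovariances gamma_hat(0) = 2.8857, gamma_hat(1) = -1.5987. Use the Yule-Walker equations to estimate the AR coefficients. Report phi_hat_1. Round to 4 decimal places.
\hat\phi_{1} = -0.5540

The Yule-Walker equations for an AR(p) process read, in matrix form,
  Gamma_p phi = r_p,   with   (Gamma_p)_{ij} = gamma(|i - j|),
                       (r_p)_i = gamma(i),   i,j = 1..p.
Substitute the sample gammas (Toeplitz matrix and right-hand side of size 1):
  Gamma_p = [[2.8857]]
  r_p     = [-1.5987]
With p = 1 this is the single equation gamma(0) phi_1 = gamma(1):
  phi_hat_1 = gamma(1) / gamma(0) = -1.5987 / 2.8857 = -0.5540.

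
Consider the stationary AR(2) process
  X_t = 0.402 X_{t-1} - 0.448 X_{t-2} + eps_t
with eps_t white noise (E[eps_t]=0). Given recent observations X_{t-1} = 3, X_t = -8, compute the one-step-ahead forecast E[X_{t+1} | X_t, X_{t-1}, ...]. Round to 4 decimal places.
E[X_{t+1} \mid \mathcal F_t] = -4.5600

For an AR(p) model X_t = c + sum_i phi_i X_{t-i} + eps_t, the
one-step-ahead conditional mean is
  E[X_{t+1} | X_t, ...] = c + sum_i phi_i X_{t+1-i}.
Substitute known values:
  E[X_{t+1} | ...] = (0.402) * (-8) + (-0.448) * (3)
                   = -4.5600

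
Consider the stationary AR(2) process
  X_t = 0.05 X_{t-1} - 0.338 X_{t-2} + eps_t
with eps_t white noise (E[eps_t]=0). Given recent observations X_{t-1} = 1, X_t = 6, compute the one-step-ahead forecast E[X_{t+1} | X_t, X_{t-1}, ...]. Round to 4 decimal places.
E[X_{t+1} \mid \mathcal F_t] = -0.0380

For an AR(p) model X_t = c + sum_i phi_i X_{t-i} + eps_t, the
one-step-ahead conditional mean is
  E[X_{t+1} | X_t, ...] = c + sum_i phi_i X_{t+1-i}.
Substitute known values:
  E[X_{t+1} | ...] = (0.05) * (6) + (-0.338) * (1)
                   = -0.0380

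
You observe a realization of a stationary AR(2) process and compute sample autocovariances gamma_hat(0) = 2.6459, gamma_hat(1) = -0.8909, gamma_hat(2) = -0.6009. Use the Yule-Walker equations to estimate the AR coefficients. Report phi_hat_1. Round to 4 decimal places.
\hat\phi_{1} = -0.4660

The Yule-Walker equations for an AR(p) process read, in matrix form,
  Gamma_p phi = r_p,   with   (Gamma_p)_{ij} = gamma(|i - j|),
                       (r_p)_i = gamma(i),   i,j = 1..p.
Substitute the sample gammas (Toeplitz matrix and right-hand side of size 2):
  Gamma_p = [[2.6459, -0.8909], [-0.8909, 2.6459]]
  r_p     = [-0.8909, -0.6009]
Written out:
  2.6459 phi_1 - 0.8909 phi_2 = -0.8909
  -0.8909 phi_1 + 2.6459 phi_2 = -0.6009
Solve by Cramer's rule:
  det = gamma(0)^2 - gamma(1)^2 = (2.6459)^2 - (-0.8909)^2 = 7.00078681 - 0.79370281 = 6.207084
  phi_hat_1 = [gamma(1) gamma(0) - gamma(1) gamma(2)] / det = [(-0.8909)(2.6459) - (-0.8909)(-0.6009)] / 6.207084 = -2.89257412 / 6.207084 = -0.466
  phi_hat_2 = [gamma(0) gamma(2) - gamma(1)^2] / det = [(2.6459)(-0.6009) - (-0.8909)^2] / 6.207084 = -2.38362412 / 6.207084 = -0.384
So phi_hat = [-0.4660, -0.3840].
Therefore phi_hat_1 = -0.4660.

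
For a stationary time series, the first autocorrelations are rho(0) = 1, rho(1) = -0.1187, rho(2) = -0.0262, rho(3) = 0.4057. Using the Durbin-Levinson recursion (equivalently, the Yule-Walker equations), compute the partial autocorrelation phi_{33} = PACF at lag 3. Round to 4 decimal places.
\phi_{33} = 0.4040

The PACF at lag k is phi_{kk}, the last component of the solution
to the Yule-Walker system G_k phi = r_k where
  (G_k)_{ij} = rho(|i - j|), (r_k)_i = rho(i), i,j = 1..k.
Equivalently, Durbin-Levinson gives phi_{kk} iteratively:
  phi_{11} = rho(1)
  phi_{kk} = [rho(k) - sum_{j=1..k-1} phi_{k-1,j} rho(k-j)]
            / [1 - sum_{j=1..k-1} phi_{k-1,j} rho(j)],
  phi_{k,j} = phi_{k-1,j} - phi_{kk} phi_{k-1,k-j},  j = 1..k-1.
Step k = 1:
  phi_11 = rho(1) = -0.1187.
Step k = 2:
  phi_22 = [rho(2) - phi_11 rho(1)] / [1 - phi_11 rho(1)] = [-0.0262 - (-0.1187)(-0.1187)] / [1 - (-0.1187)(-0.1187)]
         = -0.04028969 / 0.98591031 = -0.040865.
  Update: phi_21 = phi_11 - phi_22 phi_11 = -0.1187 - (-0.040865)(-0.1187) = -0.123551.
Step k = 3:
  phi_33 = [rho(3) - phi_21 rho(2) - phi_22 rho(1)] / [1 - phi_21 rho(1) - phi_22 rho(2)]
    numerator   = 0.4057 - (-0.123551)(-0.0262) - (-0.040865)(-0.1187) = 0.39761224
    denominator = 1 - (-0.123551)(-0.1187) - (-0.040865)(-0.0262) = 0.98426385
  phi_33 = 0.39761224 / 0.98426385 = 0.404.
Therefore phi_{33} = 0.4040.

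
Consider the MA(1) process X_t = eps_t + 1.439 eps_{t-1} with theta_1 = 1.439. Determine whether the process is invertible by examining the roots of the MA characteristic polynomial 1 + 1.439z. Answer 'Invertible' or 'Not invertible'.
\text{Not invertible}

The MA(q) characteristic polynomial is P(z) = 1 + 1.439z.
Invertibility requires all roots to lie outside the unit circle, i.e. |z| > 1 for every root.
This is linear in z: 1 + (1.439) z = 0  =>  z = -1/(1.439) = -0.694927,  |z| = 0.694927.
Moduli of all roots: 0.6949.
All moduli strictly greater than 1? No.
Verdict: Not invertible.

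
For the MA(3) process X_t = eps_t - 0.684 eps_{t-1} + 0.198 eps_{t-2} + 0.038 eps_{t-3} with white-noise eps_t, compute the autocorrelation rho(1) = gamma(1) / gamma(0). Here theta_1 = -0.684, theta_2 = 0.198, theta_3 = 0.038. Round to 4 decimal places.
\rho(1) = -0.5382

For an MA(q) process with theta_0 = 1, the autocovariance is
  gamma(k) = sigma^2 * sum_{i=0..q-k} theta_i * theta_{i+k},
and rho(k) = gamma(k) / gamma(0). Sigma^2 cancels.
  numerator   = (1)*(-0.684) + (-0.684)*(0.198) + (0.198)*(0.038) = -0.811908.
  denominator = (1)^2 + (-0.684)^2 + (0.198)^2 + (0.038)^2 = 1.508504.
  rho(1) = -0.811908 / 1.508504 = -0.5382.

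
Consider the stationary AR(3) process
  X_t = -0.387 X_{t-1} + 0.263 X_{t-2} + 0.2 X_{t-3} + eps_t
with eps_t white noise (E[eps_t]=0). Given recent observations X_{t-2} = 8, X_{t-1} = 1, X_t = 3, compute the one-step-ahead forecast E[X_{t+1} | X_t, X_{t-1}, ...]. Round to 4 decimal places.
E[X_{t+1} \mid \mathcal F_t] = 0.7020

For an AR(p) model X_t = c + sum_i phi_i X_{t-i} + eps_t, the
one-step-ahead conditional mean is
  E[X_{t+1} | X_t, ...] = c + sum_i phi_i X_{t+1-i}.
Substitute known values:
  E[X_{t+1} | ...] = (-0.387) * (3) + (0.263) * (1) + (0.2) * (8)
                   = 0.7020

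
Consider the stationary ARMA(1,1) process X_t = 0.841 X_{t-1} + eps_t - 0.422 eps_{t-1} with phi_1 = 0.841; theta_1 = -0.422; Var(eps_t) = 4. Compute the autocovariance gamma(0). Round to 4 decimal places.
\gamma(0) = 6.3990

Multiply the model equation by X_{t-k} and take expectations. With theta_0 = psi_0 = 1 and psi_j the MA(infinity) weights, this gives
  gamma(k) - sum_i phi_i gamma(k-i) = c_k,
  c_k = sigma^2 * sum_{j=k..q} theta_j psi_{j-k}   (c_k = 0 for k > q),
using gamma(-m) = gamma(m).
psi-weights needed (psi_j = theta_j + sum_i phi_i psi_{j-i}):
  psi_1 = theta_1 + phi_1 = -0.422 + (0.841) = 0.419
Right-hand sides:
  c_0 = sigma^2 (1 + theta_1 psi_1) = 4 * (1 + (-0.422)(0.419)) = 4 * 0.823182 = 3.292728
  c_1 = sigma^2 theta_1 = 4 * (-0.422) = -1.688
  c_2 = 0
Equations for k = 0 and k = 1 (AR order 1):
  gamma(0) = phi_1 gamma(1) + c_0
  gamma(1) = phi_1 gamma(0) + c_1
Substituting the second into the first: gamma(0) (1 - phi_1^2) = c_0 + phi_1 c_1, so
  gamma(0) = (c_0 + phi_1 c_1) / (1 - phi_1^2) = (3.292728 + (0.841)(-1.688)) / (1 - (0.841)^2) = 1.87312 / 0.292719 = 6.399038.
Therefore gamma(0) = 6.3990 (to 4 decimal places).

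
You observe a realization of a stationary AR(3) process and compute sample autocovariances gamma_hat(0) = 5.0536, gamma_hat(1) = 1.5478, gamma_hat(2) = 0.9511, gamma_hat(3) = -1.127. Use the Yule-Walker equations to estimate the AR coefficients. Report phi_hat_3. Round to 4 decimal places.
\hat\phi_{3} = -0.3420

The Yule-Walker equations for an AR(p) process read, in matrix form,
  Gamma_p phi = r_p,   with   (Gamma_p)_{ij} = gamma(|i - j|),
                       (r_p)_i = gamma(i),   i,j = 1..p.
Substitute the sample gammas (Toeplitz matrix and right-hand side of size 3):
  Gamma_p = [[5.0536, 1.5478, 0.9511], [1.5478, 5.0536, 1.5478], [0.9511, 1.5478, 5.0536]]
  r_p     = [1.5478, 0.9511, -1.127]
Written out (R1..R3):
  (R1) 5.0536 phi_1 + 1.5478 phi_2 + 0.9511 phi_3 = 1.5478
  (R2) 1.5478 phi_1 + 5.0536 phi_2 + 1.5478 phi_3 = 0.9511
  (R3) 0.9511 phi_1 + 1.5478 phi_2 + 5.0536 phi_3 = -1.127
Gaussian elimination:
  R2 <- R2 - (1.5478/5.0536) R1 = R2 - (0.306277) R1:  4.579545 phi_2 + 1.2565 phi_3 = 0.477045
  R3 <- R3 - (0.9511/5.0536) R1 = R3 - (0.188202) R1:  1.2565 phi_2 + 4.874601 phi_3 = -1.4183
  R3 <- R3 - (1.2565/4.579545) R2 = R3 - (0.274372) R2:  4.529852 phi_3 = -1.549188
Back-substitution:
  phi_hat_3 = -1.549188 / 4.529852 = -0.341995
  phi_hat_2 = (0.477045 - (1.2565)(-0.341995)) / 4.579545 = 0.198003
  phi_hat_1 = (1.5478 - (1.5478)(0.198003) - (0.9511)(-0.341995)) / 5.0536 = 0.309997
So phi_hat = [0.3100, 0.1980, -0.3420].
Therefore phi_hat_3 = -0.3420.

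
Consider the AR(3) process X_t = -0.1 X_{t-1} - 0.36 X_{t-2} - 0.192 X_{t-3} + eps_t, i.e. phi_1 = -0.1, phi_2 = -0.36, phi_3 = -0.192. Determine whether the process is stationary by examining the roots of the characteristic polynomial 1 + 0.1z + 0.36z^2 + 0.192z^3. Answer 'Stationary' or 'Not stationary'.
\text{Stationary}

The AR(p) characteristic polynomial is P(z) = 1 + 0.1z + 0.36z^2 + 0.192z^3.
Stationarity requires all roots to lie outside the unit circle, i.e. |z| > 1 for every root.
Degree 3: look for a simple real root z0 first, then factor out (1 - z/z0) and solve the remaining quadratic.
Testing z0 = -2.5: P(-2.5) = 1 + (0.1)(-2.5) + (0.36)(-2.5)^2 + (0.192)(-2.5)^3
  = 1 + (-0.25) + (2.25) + (-3) = 0.  So z_0 = -2.5 is a root, |z_0| = 2.5.
Divide out the factor (1 + 0.4 z) = (1 - z/z0) (since 1/z0 = -0.4):
  P(z) = (1 + 0.4 z)(1 + (-0.3) z + (0.48) z^2)
  [check: z-coef -0.3 - (-0.4) = 0.1; z^2-coef 0.48 - (-0.4)(-0.3) = 0.36; z^3-coef -(-0.4)(0.48) = 0.192.]
Remaining roots from the quadratic factor 1 + (-0.3) z + (0.48) z^2:
  Set 1 + (-0.3) z + (0.48) z^2 = 0, i.e. a z^2 + b z + c = 0 with a = 0.48, b = -0.3, c = 1.
  Discriminant D = b^2 - 4ac = (-0.3)^2 - 4*(0.48)*1 = 0.09 - (1.92) = -1.83.
  D < 0, so the roots are the complex-conjugate pair z = (-b +/- i sqrt(-D)) / (2a) = 0.3125 +/- 1.4091i.
  For a conjugate pair |z|^2 = z * conj(z) = (product of roots) = c/a = 1/(0.48) = 2.083333, so |z| = sqrt(2.083333) = 1.4434 for both roots.
Moduli of all roots: 2.5000, 1.4434, 1.4434.
All moduli strictly greater than 1? Yes.
Verdict: Stationary.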